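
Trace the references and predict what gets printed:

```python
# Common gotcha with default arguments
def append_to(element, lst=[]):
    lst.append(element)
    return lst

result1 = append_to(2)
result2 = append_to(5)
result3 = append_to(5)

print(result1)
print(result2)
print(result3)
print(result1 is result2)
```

Key concept: mutable default argument gotcha.
Step by step:
`result1 = append_to(2)` → result1 = [2]
`result2 = append_to(5)` → result1 = [2, 5] (same object as result2); result2 = [2, 5] (same object as result1)
`result3 = append_to(5)` → result1 = [2, 5, 5] (same object as result2, result3); result2 = [2, 5, 5] (same object as result1, result3); result3 = [2, 5, 5] (same object as result1, result2)
`print(result1)` → prints [2, 5, 5]
`print(result2)` → prints [2, 5, 5]
`print(result3)` → prints [2, 5, 5]
`print(result1 is result2)` → prints True

Answer:
[2, 5, 5]
[2, 5, 5]
[2, 5, 5]
True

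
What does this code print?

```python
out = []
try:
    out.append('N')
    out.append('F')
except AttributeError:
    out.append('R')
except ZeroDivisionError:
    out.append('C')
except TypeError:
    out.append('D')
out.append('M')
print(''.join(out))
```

Execution trace: 'N' (try body) → 'F' (try body, no exception) → 'M' (after the try/except). Output: NFM

Answer: NFM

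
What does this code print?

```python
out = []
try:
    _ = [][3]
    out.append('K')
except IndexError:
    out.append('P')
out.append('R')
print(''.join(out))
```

Execution trace: 'P' (except IndexError) → 'R' (after the try/except). Output: PR

Answer: PR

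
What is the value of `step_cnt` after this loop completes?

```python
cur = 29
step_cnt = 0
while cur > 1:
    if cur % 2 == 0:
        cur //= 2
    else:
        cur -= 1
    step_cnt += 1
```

Steps to reduce 29 to 1
`step_cnt` takes the values: 0 → 1 → 2 → 3 → 4 → 5 → 6 → 7

Answer: 7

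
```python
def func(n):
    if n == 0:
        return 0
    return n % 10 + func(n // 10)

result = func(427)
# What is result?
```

Sum of digits of 427: 7 + 2 + 4 = 13

Answer: 13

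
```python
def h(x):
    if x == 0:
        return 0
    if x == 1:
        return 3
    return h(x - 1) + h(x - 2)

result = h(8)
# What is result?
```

Build up from base cases: h(0)=0, h(1)=3, h(2)=3, h(3)=6, h(4)=9, h(5)=15, h(6)=24, ..., h(8)=63

Answer: 63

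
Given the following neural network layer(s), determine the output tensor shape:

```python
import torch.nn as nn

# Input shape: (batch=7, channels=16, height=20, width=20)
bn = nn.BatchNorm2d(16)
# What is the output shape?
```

Input: (7, 16, 20, 20) -> Output: (7, 16, 20, 20)

Answer: (7, 16, 20, 20)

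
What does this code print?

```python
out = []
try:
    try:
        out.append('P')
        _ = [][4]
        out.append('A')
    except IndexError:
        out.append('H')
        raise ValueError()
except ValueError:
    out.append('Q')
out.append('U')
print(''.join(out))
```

Execution trace: 'P' (inner try body) → 'H' (inner except IndexError) → 'Q' (outer except ValueError) → 'U' (after the try/except). Output: PHQU

Answer: PHQU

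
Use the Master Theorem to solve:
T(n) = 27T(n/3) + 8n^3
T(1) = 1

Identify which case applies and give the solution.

a=27, b=3, f(n)=8n^3. log_3(27) = 3. Since c=3 = 3, Case 2 applies: T(n) = Θ(n^log_b(a) · log n) = O(n^3 log n).

Answer: O(n^3 log n) - Case 2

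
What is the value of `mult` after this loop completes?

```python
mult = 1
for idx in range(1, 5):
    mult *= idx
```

4! = 24
`mult` takes the values: 1 → 2 → 6 → 24

Answer: 24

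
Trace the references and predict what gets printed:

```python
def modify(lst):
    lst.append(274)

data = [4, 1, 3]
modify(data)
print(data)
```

Key concept: function modifies passed list.
Step by step:
`data = [4, 1, 3]` → data = [4, 1, 3]
`modify(data)` → data = [4, 1, 3, 274]
`print(data)` → prints [4, 1, 3, 274]

Answer: [4, 1, 3, 274]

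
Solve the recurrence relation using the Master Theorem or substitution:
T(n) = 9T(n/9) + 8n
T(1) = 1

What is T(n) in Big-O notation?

By Master Theorem: a=9, b=9, f(n)=8n. Since log_9(9) = 1 and f(n) = Θ(n^1), Case 2 applies. T(n) = O(n log n).

Answer: O(n log n)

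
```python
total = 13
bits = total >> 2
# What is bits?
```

Trace:
`total = 13` → total = 13
`bits = total >> 2` → bits = 3
So bits = 3

Answer: 3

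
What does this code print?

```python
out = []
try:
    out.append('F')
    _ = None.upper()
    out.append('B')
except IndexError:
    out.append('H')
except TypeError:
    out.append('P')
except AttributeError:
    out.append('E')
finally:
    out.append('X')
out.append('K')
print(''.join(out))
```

Execution trace: 'F' (try body) → 'E' (except AttributeError) → 'X' (finally) → 'K' (after the try/except). Output: FEXK

Answer: FEXK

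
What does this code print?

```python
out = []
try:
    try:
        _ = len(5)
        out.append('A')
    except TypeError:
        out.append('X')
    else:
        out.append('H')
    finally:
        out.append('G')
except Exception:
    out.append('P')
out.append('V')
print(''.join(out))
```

Execution trace: 'X' (inner except TypeError) → 'G' (inner finally) → 'V' (after the try/except). Output: XGV

Answer: XGV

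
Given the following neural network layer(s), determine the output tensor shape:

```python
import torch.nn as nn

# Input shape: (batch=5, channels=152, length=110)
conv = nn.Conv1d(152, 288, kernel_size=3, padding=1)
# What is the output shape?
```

Input: (5, 152, 110) -> Output: (5, 288, 110)

Answer: (5, 288, 110)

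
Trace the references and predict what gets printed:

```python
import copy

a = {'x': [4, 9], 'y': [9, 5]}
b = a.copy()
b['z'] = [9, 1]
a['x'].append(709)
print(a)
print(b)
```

Key concept: shallow copy of dict with mutable values.
Step by step:
`a = {'x': [4, 9], 'y': [9, 5]}` → a = {'x': [4, 9], 'y': [9, 5]}
`b = a.copy()` → b = {'x': [4, 9], 'y': [9, 5]}
`b['z'] = [9, 1]` → b = {'x': [4, 9], 'y': [9, 5], 'z': [9, 1]}
`a['x'].append(709)` → a = {'x': [4, 9, 709], 'y': [9, 5]}; b = {'x': [4, 9, 709], 'y': [9, 5], 'z': [9, 1]}
`print(a)` → prints {'x': [4, 9, 709], 'y': [9, 5]}
`print(b)` → prints {'x': [4, 9, 709], 'y': [9, 5], 'z': [9, 1]}

Answer:
{'x': [4, 9, 709], 'y': [9, 5]}
{'x': [4, 9, 709], 'y': [9, 5], 'z': [9, 1]}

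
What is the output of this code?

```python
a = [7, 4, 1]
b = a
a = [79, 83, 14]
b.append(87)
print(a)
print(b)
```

Key concept: rebinding vs mutation: a is rebound to a new list, b still points at the original.
Step by step:
`a = [7, 4, 1]` → a = [7, 4, 1]
`b = a` → b = [7, 4, 1] (same object as a)
`a = [79, 83, 14]` → a = [79, 83, 14]
`b.append(87)` → b = [7, 4, 1, 87]
`print(a)` → prints [79, 83, 14]
`print(b)` → prints [7, 4, 1, 87]

Answer:
[79, 83, 14]
[7, 4, 1, 87]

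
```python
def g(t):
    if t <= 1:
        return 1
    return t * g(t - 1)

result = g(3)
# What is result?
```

g(3) = 3 * 2 * 1 = 6

Answer: 6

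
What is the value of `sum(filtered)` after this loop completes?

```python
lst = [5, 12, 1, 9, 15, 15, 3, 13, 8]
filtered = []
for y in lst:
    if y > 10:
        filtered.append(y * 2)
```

Sum of doubled values > 10
`filtered` takes the values: [] → [24] → [24, 30] → [24, 30, 30] → [24, 30, 30, 26]
So `sum(filtered)` = 110

Answer: 110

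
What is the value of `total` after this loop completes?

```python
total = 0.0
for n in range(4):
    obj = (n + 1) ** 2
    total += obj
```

Sum of squared losses 1² + 2² + ... + 4²
`total` takes the values: 0.0 → 1.0 → 5.0 → 14.0 → 30.0

Answer: 30.0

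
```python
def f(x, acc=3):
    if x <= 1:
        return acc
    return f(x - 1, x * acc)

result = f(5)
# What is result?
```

Accumulator trace (n, acc): (5, 3) -> (4, 15) -> (3, 60) -> (2, 180) -> (1, 360) -> return 360

Answer: 360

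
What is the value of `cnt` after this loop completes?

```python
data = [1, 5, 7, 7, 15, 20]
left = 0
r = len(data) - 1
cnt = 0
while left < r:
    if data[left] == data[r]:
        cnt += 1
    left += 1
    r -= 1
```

Count matching pairs from ends
`cnt` takes the values: 0 → 1

Answer: 1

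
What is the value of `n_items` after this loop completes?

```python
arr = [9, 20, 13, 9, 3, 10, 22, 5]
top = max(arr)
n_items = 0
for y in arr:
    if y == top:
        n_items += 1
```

Count of max value 22 in [9, 20, 13, 9, 3, 10, 22, 5]
`n_items` takes the values: 0 → 1

Answer: 1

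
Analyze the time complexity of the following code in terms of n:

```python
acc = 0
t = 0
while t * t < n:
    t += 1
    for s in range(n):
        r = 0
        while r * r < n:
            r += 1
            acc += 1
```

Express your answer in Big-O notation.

Each loop level contributes: √n × n × √n. Multiplying the contributions gives O(n^2).

Answer: O(n^2)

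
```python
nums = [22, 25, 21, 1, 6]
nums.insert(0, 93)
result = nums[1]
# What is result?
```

Trace:
`nums = [22, 25, 21, 1, 6]` → nums = [22, 25, 21, 1, 6]
`nums.insert(0, 93)` → nums = [93, 22, 25, 21, 1, 6]
`result = nums[1]` → result = 22
So result = 22

Answer: 22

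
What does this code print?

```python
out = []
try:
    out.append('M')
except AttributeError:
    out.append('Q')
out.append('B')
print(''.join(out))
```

Execution trace: 'M' (try body, no exception) → 'B' (after the try/except). Output: MB

Answer: MB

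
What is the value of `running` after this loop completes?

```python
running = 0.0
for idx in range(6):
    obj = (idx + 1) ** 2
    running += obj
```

Sum of squared losses 1² + 2² + ... + 6²
`running` takes the values: 0.0 → 1.0 → 5.0 → 14.0 → 30.0 → 55.0 → 91.0

Answer: 91.0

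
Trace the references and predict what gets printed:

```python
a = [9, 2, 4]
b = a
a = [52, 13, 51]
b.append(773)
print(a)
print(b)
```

Key concept: rebinding vs mutation: a is rebound to a new list, b still points at the original.
Step by step:
`a = [9, 2, 4]` → a = [9, 2, 4]
`b = a` → b = [9, 2, 4] (same object as a)
`a = [52, 13, 51]` → a = [52, 13, 51]
`b.append(773)` → b = [9, 2, 4, 773]
`print(a)` → prints [52, 13, 51]
`print(b)` → prints [9, 2, 4, 773]

Answer:
[52, 13, 51]
[9, 2, 4, 773]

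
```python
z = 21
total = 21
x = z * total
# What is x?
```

Trace:
`z = 21` → z = 21
`total = 21` → total = 21
`x = z * total` → x = 441
So x = 441

Answer: 441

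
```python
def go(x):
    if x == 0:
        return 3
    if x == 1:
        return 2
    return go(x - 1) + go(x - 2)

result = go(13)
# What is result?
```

Build up from base cases: go(0)=3, go(1)=2, go(2)=5, go(3)=7, go(4)=12, go(5)=19, go(6)=31, ..., go(13)=898

Answer: 898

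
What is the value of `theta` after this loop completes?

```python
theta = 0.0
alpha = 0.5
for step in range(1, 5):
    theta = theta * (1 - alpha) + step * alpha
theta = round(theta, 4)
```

Moving average with lr=0.5
`theta` takes the values: 0.0 → 0.5 → 1.25 → 2.125 → 3.0625

Answer: 3.0625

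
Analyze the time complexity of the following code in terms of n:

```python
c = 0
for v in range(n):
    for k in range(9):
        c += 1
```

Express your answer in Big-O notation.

Each loop level contributes: n × 1. Multiplying the contributions gives O(n).

Answer: O(n)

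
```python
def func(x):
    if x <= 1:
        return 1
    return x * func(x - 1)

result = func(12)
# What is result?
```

func(12) = 12 * 11 * 10 * 9 * 8 * 7 * 6 * 5 * 4 * 3 * 2 * 1 = 479001600

Answer: 479001600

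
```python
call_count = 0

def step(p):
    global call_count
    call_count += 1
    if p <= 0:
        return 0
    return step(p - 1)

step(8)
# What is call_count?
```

Linear recursion stepping by 1: 9 calls from p=8 down to ≤0.

Answer: 9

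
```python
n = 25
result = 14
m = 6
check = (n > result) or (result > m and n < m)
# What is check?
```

Trace:
`n = 25` → n = 25
`result = 14` → result = 14
`m = 6` → m = 6
`check = (n > result) or (result > m and n < m)` → check = True
So check = True

Answer: True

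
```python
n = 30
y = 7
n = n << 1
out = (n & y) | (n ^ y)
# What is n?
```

Trace:
`n = 30` → n = 30
`y = 7` → y = 7
`n = n << 1` → n = 60
`out = (n & y) | (n ^ y)` → out = 63
So n = 60

Answer: 60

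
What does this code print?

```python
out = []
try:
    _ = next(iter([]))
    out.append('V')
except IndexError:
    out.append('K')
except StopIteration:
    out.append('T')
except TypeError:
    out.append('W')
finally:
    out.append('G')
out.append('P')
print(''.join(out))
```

Execution trace: 'T' (except StopIteration) → 'G' (finally) → 'P' (after the try/except). Output: TGP

Answer: TGP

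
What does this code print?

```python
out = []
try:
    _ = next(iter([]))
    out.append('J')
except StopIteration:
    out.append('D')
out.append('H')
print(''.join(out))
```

Execution trace: 'D' (except StopIteration) → 'H' (after the try/except). Output: DH

Answer: DH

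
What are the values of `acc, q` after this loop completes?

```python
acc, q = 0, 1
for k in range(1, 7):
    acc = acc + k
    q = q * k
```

Sum and factorial of 1 to 6
`acc, q` takes the values: (0, 1) → (1, 1) → (3, 1) → (3, 2) → (6, 2) → (6, 6) → (10, 6) → (10, 24) → (15, 24) → (15, 120) → (21, 120) → (21, 720)

Answer: 21, 720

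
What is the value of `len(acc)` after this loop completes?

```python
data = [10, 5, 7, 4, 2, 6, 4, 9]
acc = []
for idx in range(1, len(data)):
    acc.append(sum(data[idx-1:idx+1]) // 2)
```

Number of 2-element averages
`acc` takes the values: [] → [7] → [7, 6] → [7, 6, 5] → [7, 6, 5, 3] → [7, 6, 5, 3, 4] → [7, 6, 5, 3, 4, 5] → [7, 6, 5, 3, 4, 5, 6]
So `len(acc)` = 7

Answer: 7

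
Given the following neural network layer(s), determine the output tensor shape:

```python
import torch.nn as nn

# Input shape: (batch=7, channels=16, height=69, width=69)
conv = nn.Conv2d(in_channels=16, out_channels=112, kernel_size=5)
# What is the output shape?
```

Input: (7, 16, 69, 69) -> Output: (7, 112, 65, 65)

Answer: (7, 112, 65, 65)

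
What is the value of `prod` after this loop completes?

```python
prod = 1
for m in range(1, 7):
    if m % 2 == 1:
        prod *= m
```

Product of odd numbers 1 to 6
`prod` takes the values: 1 → 3 → 15

Answer: 15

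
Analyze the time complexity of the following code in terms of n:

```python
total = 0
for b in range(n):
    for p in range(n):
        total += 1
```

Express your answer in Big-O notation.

Each loop level contributes: n × n. Multiplying the contributions gives O(n^2).

Answer: O(n^2)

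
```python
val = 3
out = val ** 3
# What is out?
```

Trace:
`val = 3` → val = 3
`out = val ** 3` → out = 27
So out = 27

Answer: 27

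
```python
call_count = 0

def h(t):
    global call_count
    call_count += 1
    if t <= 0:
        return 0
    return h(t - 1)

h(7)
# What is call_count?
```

Linear recursion stepping by 1: 8 calls from t=7 down to ≤0.

Answer: 8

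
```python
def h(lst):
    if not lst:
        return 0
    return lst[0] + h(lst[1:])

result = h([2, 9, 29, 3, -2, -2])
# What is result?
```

2 + 9 + 29 + 3 + (-2) + (-2) + 0 = 39

Answer: 39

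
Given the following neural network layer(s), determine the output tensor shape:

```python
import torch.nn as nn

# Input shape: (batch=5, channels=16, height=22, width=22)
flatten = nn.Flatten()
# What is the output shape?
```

Input: (5, 16, 22, 22) -> Output: (5, 7744)

Answer: (5, 7744)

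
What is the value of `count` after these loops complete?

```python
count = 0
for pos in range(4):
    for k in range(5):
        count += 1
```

4 * 5 = 20
`count` takes the values: 0 → 1 → 2 → 3 → 4 → 5 → 6 → 7 → 8 → 9 → 10 → 11 → 12 → 13 → 14 → 15 → 16 → 17 → 18 → 19 → 20

Answer: 20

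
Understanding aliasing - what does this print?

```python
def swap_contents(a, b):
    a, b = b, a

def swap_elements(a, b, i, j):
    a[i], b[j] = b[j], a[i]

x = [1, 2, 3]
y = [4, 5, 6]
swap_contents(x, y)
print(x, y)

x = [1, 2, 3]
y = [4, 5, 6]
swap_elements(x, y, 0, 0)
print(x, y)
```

Key concept: parameter rebinding vs mutation.
Step by step:
`x = [1, 2, 3]` → x = [1, 2, 3]
`y = [4, 5, 6]` → y = [4, 5, 6]
`swap_contents(x, y)` → no visible change to tracked variables
`print(x, y)` → prints [1, 2, 3] [4, 5, 6]
`x = [1, 2, 3]` → x = [1, 2, 3]
`y = [4, 5, 6]` → y = [4, 5, 6]
`swap_elements(x, y, 0, 0)` → x = [4, 2, 3]; y = [1, 5, 6]
`print(x, y)` → prints [4, 2, 3] [1, 5, 6]

Answer:
[1, 2, 3] [4, 5, 6]
[4, 2, 3] [1, 5, 6]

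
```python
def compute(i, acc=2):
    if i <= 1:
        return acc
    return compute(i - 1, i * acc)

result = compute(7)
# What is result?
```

Accumulator trace (n, acc): (7, 2) -> (6, 14) -> (5, 84) -> (4, 420) -> (3, 1680) -> (2, 5040) -> (1, 10080) -> return 10080

Answer: 10080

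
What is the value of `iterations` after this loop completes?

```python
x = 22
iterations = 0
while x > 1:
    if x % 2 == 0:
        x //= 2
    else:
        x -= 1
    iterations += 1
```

Steps to reduce 22 to 1
`iterations` takes the values: 0 → 1 → 2 → 3 → 4 → 5 → 6

Answer: 6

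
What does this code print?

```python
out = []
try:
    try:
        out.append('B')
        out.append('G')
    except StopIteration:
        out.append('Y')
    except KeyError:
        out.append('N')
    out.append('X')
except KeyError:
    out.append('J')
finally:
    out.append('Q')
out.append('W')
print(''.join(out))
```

Execution trace: 'B' (inner try body) → 'G' (inner try body, no exception) → 'X' (try body, no exception) → 'Q' (finally) → 'W' (after the try/except). Output: BGXQW

Answer: BGXQW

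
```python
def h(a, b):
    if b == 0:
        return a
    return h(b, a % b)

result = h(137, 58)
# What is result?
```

h(137, 58) -> h(58, 21) -> h(21, 16) -> h(16, 5) -> h(5, 1) -> h(1, 0) -> 1

Answer: 1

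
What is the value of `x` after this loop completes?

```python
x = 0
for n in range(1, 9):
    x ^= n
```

XOR of 1 to 8
`x` takes the values: 0 → 1 → 3 → 0 → 4 → 1 → 7 → 0 → 8

Answer: 8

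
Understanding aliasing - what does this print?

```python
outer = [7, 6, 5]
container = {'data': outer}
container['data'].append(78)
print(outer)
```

Key concept: dict holds reference to list.
Step by step:
`outer = [7, 6, 5]` → outer = [7, 6, 5]
`container = {'data': outer}` → container = {'data': [7, 6, 5]}
`container['data'].append(78)` → outer = [7, 6, 5, 78]; container = {'data': [7, 6, 5, 78]}
`print(outer)` → prints [7, 6, 5, 78]

Answer: [7, 6, 5, 78]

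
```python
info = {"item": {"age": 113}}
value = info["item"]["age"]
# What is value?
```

Trace:
`info = {"item": {"age": 113}}` → info = {'item': {'age': 113}}
`value = info["item"]["age"]` → value = 113
So value = 113

Answer: 113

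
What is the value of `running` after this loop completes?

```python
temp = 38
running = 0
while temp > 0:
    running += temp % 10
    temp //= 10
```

Sum digits of 38
`running` takes the values: 0 → 8 → 11

Answer: 11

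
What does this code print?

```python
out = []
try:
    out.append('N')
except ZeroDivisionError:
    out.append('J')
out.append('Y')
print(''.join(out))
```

Execution trace: 'N' (try body, no exception) → 'Y' (after the try/except). Output: NY

Answer: NY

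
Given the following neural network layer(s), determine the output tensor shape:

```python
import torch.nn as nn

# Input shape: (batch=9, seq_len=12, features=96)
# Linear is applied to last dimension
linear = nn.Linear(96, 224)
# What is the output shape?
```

Input: (9, 12, 96) -> Output: (9, 12, 224)

Answer: (9, 12, 224)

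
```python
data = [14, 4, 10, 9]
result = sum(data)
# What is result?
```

Trace:
`data = [14, 4, 10, 9]` → data = [14, 4, 10, 9]
`result = sum(data)` → result = 37
So result = 37

Answer: 37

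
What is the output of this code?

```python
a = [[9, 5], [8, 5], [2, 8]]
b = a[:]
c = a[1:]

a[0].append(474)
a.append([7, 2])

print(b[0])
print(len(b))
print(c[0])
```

Key concept: slice with nested mutation.
Step by step:
`a = [[9, 5], [8, 5], [2, 8]]` → a = [[9, 5], [8, 5], [2, 8]]
`b = a[:]` → b = [[9, 5], [8, 5], [2, 8]]
`c = a[1:]` → c = [[8, 5], [2, 8]]
`a[0].append(474)` → a = [[9, 5, 474], [8, 5], [2, 8]]; b = [[9, 5, 474], [8, 5], [2, 8]]
`a.append([7, 2])` → a = [[9, 5, 474], [8, 5], [2, 8], [7, 2]]
`print(b[0])` → prints [9, 5, 474]
`print(len(b))` → prints 3
`print(c[0])` → prints [8, 5]

Answer:
[9, 5, 474]
3
[8, 5]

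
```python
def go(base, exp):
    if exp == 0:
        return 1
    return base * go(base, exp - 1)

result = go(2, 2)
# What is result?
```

go(2, 2) = 2 * 2 = 4

Answer: 4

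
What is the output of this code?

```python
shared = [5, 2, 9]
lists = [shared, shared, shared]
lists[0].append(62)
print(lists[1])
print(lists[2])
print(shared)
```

Key concept: list of same reference.
Step by step:
`shared = [5, 2, 9]` → shared = [5, 2, 9]
`lists = [shared, shared, shared]` → lists = [[5, 2, 9], [5, 2, 9], [5, 2, 9]]
`lists[0].append(62)` → shared = [5, 2, 9, 62]; lists = [[5, 2, 9, 62], [5, 2, 9, 62], [5, 2, 9, 62]]
`print(lists[1])` → prints [5, 2, 9, 62]
`print(lists[2])` → prints [5, 2, 9, 62]
`print(shared)` → prints [5, 2, 9, 62]

Answer:
[5, 2, 9, 62]
[5, 2, 9, 62]
[5, 2, 9, 62]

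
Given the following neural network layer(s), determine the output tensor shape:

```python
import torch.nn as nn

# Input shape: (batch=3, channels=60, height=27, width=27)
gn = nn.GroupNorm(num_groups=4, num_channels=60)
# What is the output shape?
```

Input: (3, 60, 27, 27) -> Output: (3, 60, 27, 27)

Answer: (3, 60, 27, 27)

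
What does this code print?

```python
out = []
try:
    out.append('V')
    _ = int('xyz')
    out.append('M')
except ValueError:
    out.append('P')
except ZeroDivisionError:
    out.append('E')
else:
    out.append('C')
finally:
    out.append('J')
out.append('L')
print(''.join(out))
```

Execution trace: 'V' (try body) → 'P' (except ValueError) → 'J' (finally) → 'L' (after the try/except). Output: VPJL

Answer: VPJL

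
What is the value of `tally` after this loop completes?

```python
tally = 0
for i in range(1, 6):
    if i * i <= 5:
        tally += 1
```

Count numbers where i² ≤ 5
`tally` takes the values: 0 → 1 → 2

Answer: 2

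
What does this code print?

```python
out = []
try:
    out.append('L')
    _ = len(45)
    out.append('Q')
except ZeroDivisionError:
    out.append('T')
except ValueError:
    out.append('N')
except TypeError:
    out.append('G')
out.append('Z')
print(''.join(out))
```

Execution trace: 'L' (try body) → 'G' (except TypeError) → 'Z' (after the try/except). Output: LGZ

Answer: LGZ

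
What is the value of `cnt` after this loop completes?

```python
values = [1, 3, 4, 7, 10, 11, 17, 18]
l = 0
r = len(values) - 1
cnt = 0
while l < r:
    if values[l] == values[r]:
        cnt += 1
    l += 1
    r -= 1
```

Count matching pairs from ends
`cnt` takes the values: 0

Answer: 0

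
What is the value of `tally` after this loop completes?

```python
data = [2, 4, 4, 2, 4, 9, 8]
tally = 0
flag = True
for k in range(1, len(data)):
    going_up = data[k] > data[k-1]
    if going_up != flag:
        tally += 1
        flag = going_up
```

Count direction changes in [2, 4, 4, 2, 4, 9, 8]
`tally` takes the values: 0 → 1 → 2 → 3

Answer: 3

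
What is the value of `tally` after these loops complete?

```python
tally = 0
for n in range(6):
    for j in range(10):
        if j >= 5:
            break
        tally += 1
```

Inner breaks at 5, outer runs 6 times
`tally` takes the values: 0 → 1 → 2 → 3 → 4 → 5 → 6 → 7 → 8 → 9 → 10 → 11 → 12 → 13 → 14 → 15 → 16 → 17 → 18 → 19 → 20 → 21 → 22 → 23 → 24 → 25 → 26 → 27 → 28 → 29 → 30

Answer: 30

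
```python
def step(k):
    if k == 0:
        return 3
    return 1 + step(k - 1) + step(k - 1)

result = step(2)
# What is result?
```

step(k) = 1 + 2·step(k-1), step(0)=3. Closed form: (3+1)·2^2 - 1 = 15.

Answer: 15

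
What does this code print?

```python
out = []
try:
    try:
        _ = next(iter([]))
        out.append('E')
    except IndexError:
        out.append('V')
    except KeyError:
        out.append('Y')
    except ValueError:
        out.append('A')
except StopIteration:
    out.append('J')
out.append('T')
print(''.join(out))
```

Execution trace: 'J' (outer except StopIteration) → 'T' (after the try/except). Output: JT

Answer: JT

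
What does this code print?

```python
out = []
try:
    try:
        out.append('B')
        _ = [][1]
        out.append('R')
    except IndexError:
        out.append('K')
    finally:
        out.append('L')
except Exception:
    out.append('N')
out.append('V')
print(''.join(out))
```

Execution trace: 'B' (inner try body) → 'K' (inner except IndexError) → 'L' (inner finally) → 'V' (after the try/except). Output: BKLV

Answer: BKLV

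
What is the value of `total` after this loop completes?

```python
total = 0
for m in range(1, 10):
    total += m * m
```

Sum of squares 1² to 9² = 285
`total` takes the values: 0 → 1 → 5 → 14 → 30 → 55 → 91 → 140 → 204 → 285

Answer: 285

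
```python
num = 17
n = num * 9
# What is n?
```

Trace:
`num = 17` → num = 17
`n = num * 9` → n = 153
So n = 153

Answer: 153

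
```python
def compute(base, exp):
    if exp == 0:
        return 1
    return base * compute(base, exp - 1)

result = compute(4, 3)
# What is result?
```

compute(4, 3) = 4 * 4 * 4 = 64

Answer: 64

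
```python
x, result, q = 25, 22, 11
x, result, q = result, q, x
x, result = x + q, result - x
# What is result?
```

Trace:
`x, result, q = 25, 22, 11` → x = 25; result = 22; q = 11
`x, result, q = result, q, x` → x = 22; result = 11; q = 25
`x, result = x + q, result - x` → x = 47; result = -11
So result = -11

Answer: -11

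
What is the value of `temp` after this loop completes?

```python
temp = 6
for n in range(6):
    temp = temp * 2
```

Multiply by 2, 6 times: 6 * 2^6 = 384
`temp` takes the values: 6 → 12 → 24 → 48 → 96 → 192 → 384

Answer: 384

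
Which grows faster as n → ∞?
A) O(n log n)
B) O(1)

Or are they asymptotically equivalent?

O(n log n) vs O(1): Higher order terms dominate.

Answer: A) O(n log n) grows faster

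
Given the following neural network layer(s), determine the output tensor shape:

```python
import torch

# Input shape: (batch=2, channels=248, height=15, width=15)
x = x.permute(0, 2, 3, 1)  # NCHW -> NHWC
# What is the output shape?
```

Input: (2, 248, 15, 15) -> Output: (2, 15, 15, 248)

Answer: (2, 15, 15, 248)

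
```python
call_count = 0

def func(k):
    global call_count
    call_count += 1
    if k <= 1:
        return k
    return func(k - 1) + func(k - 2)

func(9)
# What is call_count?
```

Calls(k) = 1 + Calls(k-1) + Calls(k-2); Calls(0)=Calls(1)=1. For k=9 this gives 109.

Answer: 109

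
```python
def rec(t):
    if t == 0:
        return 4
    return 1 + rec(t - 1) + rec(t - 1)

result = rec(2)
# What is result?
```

rec(t) = 1 + 2·rec(t-1), rec(0)=4. Closed form: (4+1)·2^2 - 1 = 19.

Answer: 19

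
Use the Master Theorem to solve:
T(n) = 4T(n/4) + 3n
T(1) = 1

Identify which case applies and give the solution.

a=4, b=4, f(n)=3n. log_4(4) = 1. Since c=1 = 1, Case 2 applies: T(n) = Θ(n^log_b(a) · log n) = O(n log n).

Answer: O(n log n) - Case 2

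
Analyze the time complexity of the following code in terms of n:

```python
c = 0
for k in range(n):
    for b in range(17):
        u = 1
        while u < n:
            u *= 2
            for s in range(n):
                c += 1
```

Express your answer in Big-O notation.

Each loop level contributes: n × 1 × log n × n. Multiplying the contributions gives O(n^2 log n).

Answer: O(n^2 log n)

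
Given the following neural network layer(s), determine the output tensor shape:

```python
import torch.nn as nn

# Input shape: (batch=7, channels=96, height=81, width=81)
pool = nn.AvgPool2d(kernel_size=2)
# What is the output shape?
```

Input: (7, 96, 81, 81) -> Output: (7, 96, 40, 40)

Answer: (7, 96, 40, 40)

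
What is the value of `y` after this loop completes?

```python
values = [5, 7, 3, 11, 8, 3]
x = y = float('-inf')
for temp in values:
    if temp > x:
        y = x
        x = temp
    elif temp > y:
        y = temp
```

Second largest (with repeats) in [5, 7, 3, 11, 8, 3]
`y` takes the values: -inf → 5 → 7 → 8

Answer: 8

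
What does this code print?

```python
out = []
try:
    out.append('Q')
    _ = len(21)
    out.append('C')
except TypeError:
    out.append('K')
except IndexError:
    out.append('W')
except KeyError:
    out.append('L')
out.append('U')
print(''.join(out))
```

Execution trace: 'Q' (try body) → 'K' (except TypeError) → 'U' (after the try/except). Output: QKU

Answer: QKU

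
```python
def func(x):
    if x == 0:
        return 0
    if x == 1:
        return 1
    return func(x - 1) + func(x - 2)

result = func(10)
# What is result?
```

Build up from base cases: func(0)=0, func(1)=1, func(2)=1, func(3)=2, func(4)=3, func(5)=5, func(6)=8, ..., func(10)=55

Answer: 55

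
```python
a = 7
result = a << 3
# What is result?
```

Trace:
`a = 7` → a = 7
`result = a << 3` → result = 56
So result = 56

Answer: 56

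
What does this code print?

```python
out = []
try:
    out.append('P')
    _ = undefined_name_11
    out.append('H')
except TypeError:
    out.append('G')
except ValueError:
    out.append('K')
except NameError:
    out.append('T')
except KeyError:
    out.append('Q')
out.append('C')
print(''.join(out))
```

Execution trace: 'P' (try body) → 'T' (except NameError) → 'C' (after the try/except). Output: PTC

Answer: PTC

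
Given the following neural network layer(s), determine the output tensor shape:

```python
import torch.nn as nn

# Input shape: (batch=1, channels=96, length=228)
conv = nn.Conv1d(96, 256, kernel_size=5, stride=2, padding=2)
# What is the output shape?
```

Input: (1, 96, 228) -> Output: (1, 256, 114)

Answer: (1, 256, 114)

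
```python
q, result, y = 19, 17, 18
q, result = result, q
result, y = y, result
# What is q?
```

Trace:
`q, result, y = 19, 17, 18` → q = 19; result = 17; y = 18
`q, result = result, q` → q = 17; result = 19
`result, y = y, result` → result = 18; y = 19
So q = 17

Answer: 17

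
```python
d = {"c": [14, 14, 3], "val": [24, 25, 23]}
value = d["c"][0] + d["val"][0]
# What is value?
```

Trace:
`d = {"c": [14, 14, 3], "val": [24, 25, 23]}` → d = {'c': [14, 14, 3], 'val': [24, 25, 23]}
`value = d["c"][0] + d["val"][0]` → value = 38
So value = 38

Answer: 38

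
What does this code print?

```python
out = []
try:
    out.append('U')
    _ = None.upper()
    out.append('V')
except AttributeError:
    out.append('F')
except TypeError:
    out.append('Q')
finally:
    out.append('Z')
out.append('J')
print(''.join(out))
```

Execution trace: 'U' (try body) → 'F' (except AttributeError) → 'Z' (finally) → 'J' (after the try/except). Output: UFZJ

Answer: UFZJ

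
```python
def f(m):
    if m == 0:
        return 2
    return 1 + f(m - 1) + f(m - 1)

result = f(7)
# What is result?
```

f(m) = 1 + 2·f(m-1), f(0)=2. Closed form: (2+1)·2^7 - 1 = 383.

Answer: 383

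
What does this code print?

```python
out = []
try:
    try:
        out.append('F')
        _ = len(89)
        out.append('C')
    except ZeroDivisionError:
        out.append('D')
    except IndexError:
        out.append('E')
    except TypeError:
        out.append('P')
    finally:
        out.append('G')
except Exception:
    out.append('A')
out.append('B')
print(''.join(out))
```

Execution trace: 'F' (inner try body) → 'P' (inner except TypeError) → 'G' (inner finally) → 'B' (after the try/except). Output: FPGB

Answer: FPGB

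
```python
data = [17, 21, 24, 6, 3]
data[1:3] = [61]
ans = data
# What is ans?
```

Trace:
`data = [17, 21, 24, 6, 3]` → data = [17, 21, 24, 6, 3]
`data[1:3] = [61]` → data = [17, 61, 6, 3]
`ans = data` → ans = [17, 61, 6, 3]
So ans = [17, 61, 6, 3]

Answer: [17, 61, 6, 3]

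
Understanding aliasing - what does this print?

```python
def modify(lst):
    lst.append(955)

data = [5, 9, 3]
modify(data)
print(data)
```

Key concept: function modifies passed list.
Step by step:
`data = [5, 9, 3]` → data = [5, 9, 3]
`modify(data)` → data = [5, 9, 3, 955]
`print(data)` → prints [5, 9, 3, 955]

Answer: [5, 9, 3, 955]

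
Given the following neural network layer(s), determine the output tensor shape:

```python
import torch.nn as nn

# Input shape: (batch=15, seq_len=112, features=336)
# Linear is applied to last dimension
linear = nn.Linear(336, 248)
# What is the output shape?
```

Input: (15, 112, 336) -> Output: (15, 112, 248)

Answer: (15, 112, 248)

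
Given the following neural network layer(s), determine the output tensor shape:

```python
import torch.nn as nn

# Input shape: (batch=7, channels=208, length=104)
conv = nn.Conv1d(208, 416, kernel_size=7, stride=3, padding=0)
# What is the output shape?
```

Input: (7, 208, 104) -> Output: (7, 416, 33)

Answer: (7, 416, 33)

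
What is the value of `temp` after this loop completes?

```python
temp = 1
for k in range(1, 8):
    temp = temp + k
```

Start at 1, add 1 through 7
`temp` takes the values: 1 → 2 → 4 → 7 → 11 → 16 → 22 → 29

Answer: 29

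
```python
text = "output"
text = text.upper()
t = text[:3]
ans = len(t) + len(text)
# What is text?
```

Trace:
`text = "output"` → text = 'output'
`text = text.upper()` → text = 'OUTPUT'
`t = text[:3]` → t = 'OUT'
`ans = len(t) + len(text)` → ans = 9
So text = 'OUTPUT'

Answer: 'OUTPUT'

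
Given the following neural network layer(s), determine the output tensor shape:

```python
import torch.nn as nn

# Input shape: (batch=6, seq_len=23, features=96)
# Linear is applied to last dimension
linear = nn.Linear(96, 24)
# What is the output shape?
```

Input: (6, 23, 96) -> Output: (6, 23, 24)

Answer: (6, 23, 24)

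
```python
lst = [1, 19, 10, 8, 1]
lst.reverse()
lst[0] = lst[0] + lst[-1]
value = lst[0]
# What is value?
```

Trace:
`lst = [1, 19, 10, 8, 1]` → lst = [1, 19, 10, 8, 1]
`lst.reverse()` → lst = [1, 8, 10, 19, 1]
`lst[0] = lst[0] + lst[-1]` → lst = [2, 8, 10, 19, 1]
`value = lst[0]` → value = 2
So value = 2

Answer: 2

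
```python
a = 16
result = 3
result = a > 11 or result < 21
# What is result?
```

Trace:
`a = 16` → a = 16
`result = 3` → result = 3
`result = a > 11 or result < 21` → result = True
So result = True

Answer: True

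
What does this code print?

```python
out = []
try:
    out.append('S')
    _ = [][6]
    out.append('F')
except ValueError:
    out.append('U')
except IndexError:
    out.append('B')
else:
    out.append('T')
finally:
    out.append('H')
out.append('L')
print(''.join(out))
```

Execution trace: 'S' (try body) → 'B' (except IndexError) → 'H' (finally) → 'L' (after the try/except). Output: SBHL

Answer: SBHL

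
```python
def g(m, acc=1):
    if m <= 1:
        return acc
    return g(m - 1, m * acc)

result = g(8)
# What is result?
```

Accumulator trace (n, acc): (8, 1) -> (7, 8) -> (6, 56) -> (5, 336) -> (4, 1680) -> (3, 6720) -> (2, 20160) -> (1, 40320) -> return 40320

Answer: 40320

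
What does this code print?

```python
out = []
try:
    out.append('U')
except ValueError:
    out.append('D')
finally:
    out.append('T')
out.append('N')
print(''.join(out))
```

Execution trace: 'U' (try body, no exception) → 'T' (finally) → 'N' (after the try/except). Output: UTN

Answer: UTN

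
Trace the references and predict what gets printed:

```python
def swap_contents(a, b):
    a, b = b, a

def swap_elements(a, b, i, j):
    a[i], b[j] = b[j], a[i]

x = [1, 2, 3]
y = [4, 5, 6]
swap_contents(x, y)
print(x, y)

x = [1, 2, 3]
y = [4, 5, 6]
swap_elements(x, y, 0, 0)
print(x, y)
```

Key concept: parameter rebinding vs mutation.
Step by step:
`x = [1, 2, 3]` → x = [1, 2, 3]
`y = [4, 5, 6]` → y = [4, 5, 6]
`swap_contents(x, y)` → no visible change to tracked variables
`print(x, y)` → prints [1, 2, 3] [4, 5, 6]
`x = [1, 2, 3]` → x = [1, 2, 3]
`y = [4, 5, 6]` → y = [4, 5, 6]
`swap_elements(x, y, 0, 0)` → x = [4, 2, 3]; y = [1, 5, 6]
`print(x, y)` → prints [4, 2, 3] [1, 5, 6]

Answer:
[1, 2, 3] [4, 5, 6]
[4, 2, 3] [1, 5, 6]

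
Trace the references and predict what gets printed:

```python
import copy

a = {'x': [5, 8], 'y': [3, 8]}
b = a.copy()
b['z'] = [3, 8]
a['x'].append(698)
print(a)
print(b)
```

Key concept: shallow copy of dict with mutable values.
Step by step:
`a = {'x': [5, 8], 'y': [3, 8]}` → a = {'x': [5, 8], 'y': [3, 8]}
`b = a.copy()` → b = {'x': [5, 8], 'y': [3, 8]}
`b['z'] = [3, 8]` → b = {'x': [5, 8], 'y': [3, 8], 'z': [3, 8]}
`a['x'].append(698)` → a = {'x': [5, 8, 698], 'y': [3, 8]}; b = {'x': [5, 8, 698], 'y': [3, 8], 'z': [3, 8]}
`print(a)` → prints {'x': [5, 8, 698], 'y': [3, 8]}
`print(b)` → prints {'x': [5, 8, 698], 'y': [3, 8], 'z': [3, 8]}

Answer:
{'x': [5, 8, 698], 'y': [3, 8]}
{'x': [5, 8, 698], 'y': [3, 8], 'z': [3, 8]}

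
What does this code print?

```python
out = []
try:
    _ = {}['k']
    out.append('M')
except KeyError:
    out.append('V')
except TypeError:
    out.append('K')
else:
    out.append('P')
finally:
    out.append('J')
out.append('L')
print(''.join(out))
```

Execution trace: 'V' (except KeyError) → 'J' (finally) → 'L' (after the try/except). Output: VJL

Answer: VJL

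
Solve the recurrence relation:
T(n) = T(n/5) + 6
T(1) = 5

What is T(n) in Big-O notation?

Each step divides n by 5 and adds 6. After log_5(n) steps we reach T(1)=5. So T(n) = 6·log_5(n) + 5 = O(log n).

Answer: O(log n)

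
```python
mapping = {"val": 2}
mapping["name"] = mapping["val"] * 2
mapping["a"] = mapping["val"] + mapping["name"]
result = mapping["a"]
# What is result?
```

Trace:
`mapping = {"val": 2}` → mapping = {'val': 2}
`mapping["name"] = mapping["val"] * 2` → mapping = {'val': 2, 'name': 4}
`mapping["a"] = mapping["val"] + mapping["name"]` → mapping = {'val': 2, 'name': 4, 'a': 6}
`result = mapping["a"]` → result = 6
So result = 6

Answer: 6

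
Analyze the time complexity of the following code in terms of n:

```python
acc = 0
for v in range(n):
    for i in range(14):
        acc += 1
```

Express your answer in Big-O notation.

Each loop level contributes: n × 1. Multiplying the contributions gives O(n).

Answer: O(n)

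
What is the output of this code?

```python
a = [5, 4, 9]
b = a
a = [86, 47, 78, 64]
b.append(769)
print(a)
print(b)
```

Key concept: rebinding vs mutation: a is rebound to a new list, b still points at the original.
Step by step:
`a = [5, 4, 9]` → a = [5, 4, 9]
`b = a` → b = [5, 4, 9] (same object as a)
`a = [86, 47, 78, 64]` → a = [86, 47, 78, 64]
`b.append(769)` → b = [5, 4, 9, 769]
`print(a)` → prints [86, 47, 78, 64]
`print(b)` → prints [5, 4, 9, 769]

Answer:
[86, 47, 78, 64]
[5, 4, 9, 769]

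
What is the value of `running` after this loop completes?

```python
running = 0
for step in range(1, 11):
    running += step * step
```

Sum of squares 1² to 10² = 385
`running` takes the values: 0 → 1 → 5 → 14 → 30 → 55 → 91 → 140 → 204 → 285 → 385

Answer: 385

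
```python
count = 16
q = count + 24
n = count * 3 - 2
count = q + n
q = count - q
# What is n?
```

Trace:
`count = 16` → count = 16
`q = count + 24` → q = 40
`n = count * 3 - 2` → n = 46
`count = q + n` → count = 86
`q = count - q` → q = 46
So n = 46

Answer: 46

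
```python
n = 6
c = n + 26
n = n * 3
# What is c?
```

Trace:
`n = 6` → n = 6
`c = n + 26` → c = 32
`n = n * 3` → n = 18
So c = 32

Answer: 32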